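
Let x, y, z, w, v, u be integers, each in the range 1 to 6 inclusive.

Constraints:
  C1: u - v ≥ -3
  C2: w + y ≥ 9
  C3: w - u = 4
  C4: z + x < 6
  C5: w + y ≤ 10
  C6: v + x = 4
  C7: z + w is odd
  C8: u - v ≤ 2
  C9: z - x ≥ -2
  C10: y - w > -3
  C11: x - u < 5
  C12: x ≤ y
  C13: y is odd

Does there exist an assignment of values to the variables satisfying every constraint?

Satisfiable

Try x = 3, y = 5, z = 2, w = 5, v = 1, u = 1.
Check constraint 1: u - v = 0; constraint 2: w + y = 10; constraint 3: w - u = 4. The remaining constraints are straightforward to verify.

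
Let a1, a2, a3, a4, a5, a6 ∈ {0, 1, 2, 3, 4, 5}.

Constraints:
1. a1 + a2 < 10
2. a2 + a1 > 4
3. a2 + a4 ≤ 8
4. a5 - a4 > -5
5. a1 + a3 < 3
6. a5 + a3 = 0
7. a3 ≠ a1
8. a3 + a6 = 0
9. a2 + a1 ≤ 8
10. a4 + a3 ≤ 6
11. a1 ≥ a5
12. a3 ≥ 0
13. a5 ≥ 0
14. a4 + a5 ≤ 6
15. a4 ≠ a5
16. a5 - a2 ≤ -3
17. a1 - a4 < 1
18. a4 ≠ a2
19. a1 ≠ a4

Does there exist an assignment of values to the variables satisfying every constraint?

Satisfiable

The assignment a1 = 2, a2 = 5, a3 = 0, a4 = 3, a5 = 0, a6 = 0 works:
  constraint 1 holds since a1 + a2 = 7.
  constraint 2 holds since a2 + a1 = 7.
  constraint 3 holds since a2 + a4 = 8.
The rest check out directly.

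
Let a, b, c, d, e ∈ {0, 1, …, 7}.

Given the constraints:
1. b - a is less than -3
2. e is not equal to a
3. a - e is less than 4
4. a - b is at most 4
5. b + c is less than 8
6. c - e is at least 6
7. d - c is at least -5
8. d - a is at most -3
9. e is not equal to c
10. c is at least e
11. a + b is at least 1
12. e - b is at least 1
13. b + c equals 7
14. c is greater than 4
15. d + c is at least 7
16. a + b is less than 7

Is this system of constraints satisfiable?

Constraints 4, 6, 7, 8, and 12 give c − e ≥ 6, e − b ≥ 1, b − a ≥ -4, a − d ≥ 3, d − c ≥ -5.
Adding all 5 inequalities: the left sides telescope to 0, and the right sides sum to 6 + 1 + (-4) + 3 + (-5) = 1. So 0 ≥ 1, which is false.

Unsatisfiable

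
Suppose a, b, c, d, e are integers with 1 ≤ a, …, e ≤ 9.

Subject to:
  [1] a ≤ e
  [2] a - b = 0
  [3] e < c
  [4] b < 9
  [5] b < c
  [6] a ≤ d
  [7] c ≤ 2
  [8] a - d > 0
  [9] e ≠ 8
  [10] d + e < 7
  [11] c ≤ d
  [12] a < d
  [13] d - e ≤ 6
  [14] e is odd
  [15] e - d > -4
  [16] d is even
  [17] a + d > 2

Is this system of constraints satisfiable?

Unsatisfiable

Constraints 1, 3, 8, and 11 give c ≤ d, d < a, a ≤ e, e < c. Chaining: c ≤ d < a ≤ e < c, which forces c < c — impossible.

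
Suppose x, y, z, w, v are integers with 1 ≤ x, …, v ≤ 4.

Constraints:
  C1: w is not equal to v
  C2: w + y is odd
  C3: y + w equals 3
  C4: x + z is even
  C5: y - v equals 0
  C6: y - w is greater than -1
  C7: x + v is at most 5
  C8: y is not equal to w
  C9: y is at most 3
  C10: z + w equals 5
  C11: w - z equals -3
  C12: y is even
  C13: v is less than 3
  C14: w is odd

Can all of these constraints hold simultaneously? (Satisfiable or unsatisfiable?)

Satisfiable

The assignment x = 2, y = 2, z = 4, w = 1, v = 2 works:
  constraint 3 holds since y + w = 3.
  constraint 5 holds since y - v = 0.
  constraint 6 holds since y - w = 1.
The rest check out directly.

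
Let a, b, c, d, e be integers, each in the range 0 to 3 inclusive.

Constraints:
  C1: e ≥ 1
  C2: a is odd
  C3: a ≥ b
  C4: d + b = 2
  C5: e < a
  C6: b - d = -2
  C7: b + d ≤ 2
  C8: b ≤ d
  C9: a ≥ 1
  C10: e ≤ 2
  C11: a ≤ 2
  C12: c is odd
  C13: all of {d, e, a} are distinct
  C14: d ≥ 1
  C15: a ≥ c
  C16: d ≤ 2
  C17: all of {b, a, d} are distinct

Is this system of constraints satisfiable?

Constraints 1, 9, 10, 11, 14, and 16 confine each of d, e, a to the 2 values {1, 2}.
Constraint 13 requires all 3 of them to be distinct, but only 2 values are available — impossible by the pigeonhole principle.

Unsatisfiable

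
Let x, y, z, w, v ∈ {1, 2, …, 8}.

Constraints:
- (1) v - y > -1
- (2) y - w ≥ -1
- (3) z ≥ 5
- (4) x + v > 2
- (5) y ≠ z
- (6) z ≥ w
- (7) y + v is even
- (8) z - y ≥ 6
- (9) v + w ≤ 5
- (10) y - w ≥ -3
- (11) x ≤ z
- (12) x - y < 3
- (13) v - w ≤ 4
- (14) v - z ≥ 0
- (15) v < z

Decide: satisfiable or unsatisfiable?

Constraints 2, 8, 13, and 14 give w − v ≥ -4, v − z ≥ 0, z − y ≥ 6, y − w ≥ -1.
Adding all 4 inequalities: the left sides telescope to 0, and the right sides sum to (-4) + 0 + 6 + (-1) = 1. So 0 ≥ 1, which is false.

Unsatisfiable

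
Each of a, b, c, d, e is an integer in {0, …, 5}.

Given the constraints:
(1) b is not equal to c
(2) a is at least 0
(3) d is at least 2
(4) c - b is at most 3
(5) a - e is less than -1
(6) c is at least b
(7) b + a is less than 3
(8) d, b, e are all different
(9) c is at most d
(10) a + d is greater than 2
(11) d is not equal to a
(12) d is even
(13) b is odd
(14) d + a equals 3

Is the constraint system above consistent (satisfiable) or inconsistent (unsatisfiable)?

Satisfiable

One satisfying assignment is a = 1, b = 1, c = 2, d = 2, e = 3.
For the less obvious constraints — constraint 4: c - b = 1; constraint 5: a - e = -2 — and the others hold by inspection.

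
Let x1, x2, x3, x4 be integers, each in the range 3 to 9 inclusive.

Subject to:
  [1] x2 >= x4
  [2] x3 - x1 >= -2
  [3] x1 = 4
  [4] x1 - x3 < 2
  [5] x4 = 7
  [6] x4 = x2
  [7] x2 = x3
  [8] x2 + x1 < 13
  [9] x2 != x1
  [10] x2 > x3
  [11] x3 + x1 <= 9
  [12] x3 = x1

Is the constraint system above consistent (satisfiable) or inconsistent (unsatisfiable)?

Unsatisfiable

Constraint 5 fixes x4 = 7 and constraint 3 fixes x1 = 4. Constraints 6, 7, and 12 give x4 = x2 = x3 = x1, so x4 = x1. But 7 ≠ 4 — contradiction.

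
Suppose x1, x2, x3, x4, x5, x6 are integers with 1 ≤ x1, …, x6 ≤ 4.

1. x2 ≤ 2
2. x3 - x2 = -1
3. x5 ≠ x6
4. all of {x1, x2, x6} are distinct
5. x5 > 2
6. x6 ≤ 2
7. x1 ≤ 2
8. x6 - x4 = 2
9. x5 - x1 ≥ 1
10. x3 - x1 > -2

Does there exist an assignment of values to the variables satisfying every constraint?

Unsatisfiable

Constraints 1, 6, and 7 confine each of x1, x2, x6 to the 2 values {1, 2} (the domain already gives each ≥ 1).
Constraint 4 requires all 3 of them to be distinct, but only 2 values are available — impossible by the pigeonhole principle.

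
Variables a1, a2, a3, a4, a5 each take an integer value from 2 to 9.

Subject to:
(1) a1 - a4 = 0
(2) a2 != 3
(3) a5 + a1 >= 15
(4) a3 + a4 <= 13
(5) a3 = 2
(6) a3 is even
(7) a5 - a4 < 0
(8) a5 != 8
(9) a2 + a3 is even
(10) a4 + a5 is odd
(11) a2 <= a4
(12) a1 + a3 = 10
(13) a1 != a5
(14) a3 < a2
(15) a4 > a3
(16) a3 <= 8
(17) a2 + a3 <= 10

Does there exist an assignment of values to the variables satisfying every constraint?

Satisfiable

The assignment a1 = 8, a2 = 8, a3 = 2, a4 = 8, a5 = 7 works:
  constraint 1 holds since a1 - a4 = 0.
  constraint 3 holds since a5 + a1 = 15.
  constraint 4 holds since a3 + a4 = 10.
The rest check out directly.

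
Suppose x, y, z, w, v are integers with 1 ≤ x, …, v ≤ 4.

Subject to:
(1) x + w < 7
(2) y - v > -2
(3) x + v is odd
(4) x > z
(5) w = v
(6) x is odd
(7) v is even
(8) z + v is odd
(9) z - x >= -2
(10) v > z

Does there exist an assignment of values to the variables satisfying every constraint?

Satisfiable

Setting (x, y, z, w, v) = (3, 2, 1, 2, 2) satisfies everything: constraint 1: x + w = 5; constraint 2: y - v = 0, and the others follow.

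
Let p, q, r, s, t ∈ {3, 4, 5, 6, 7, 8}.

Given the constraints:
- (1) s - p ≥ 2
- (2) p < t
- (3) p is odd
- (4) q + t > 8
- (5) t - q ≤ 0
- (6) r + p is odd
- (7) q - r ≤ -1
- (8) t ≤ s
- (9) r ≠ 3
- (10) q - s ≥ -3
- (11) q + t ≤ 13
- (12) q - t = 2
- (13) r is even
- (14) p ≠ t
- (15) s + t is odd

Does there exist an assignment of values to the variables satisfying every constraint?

Try p = 3, q = 6, r = 8, s = 7, t = 4.
Check constraint 1: s - p = 4; constraint 4: q + t = 10; constraint 5: t - q = -2. The remaining constraints are straightforward to verify.

Satisfiable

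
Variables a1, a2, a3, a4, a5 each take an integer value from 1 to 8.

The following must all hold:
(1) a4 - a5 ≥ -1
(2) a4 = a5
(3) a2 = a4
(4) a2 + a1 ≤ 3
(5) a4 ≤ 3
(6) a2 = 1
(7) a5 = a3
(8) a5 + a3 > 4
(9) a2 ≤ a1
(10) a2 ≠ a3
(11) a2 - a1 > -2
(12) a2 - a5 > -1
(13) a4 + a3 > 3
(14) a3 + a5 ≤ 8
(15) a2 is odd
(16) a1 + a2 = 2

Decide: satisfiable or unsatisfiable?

From constraints 2, 3, and 7, a2 = a4 = a5 = a3, so a2 = a3. But constraint 10 says a2 ≠ a3. Contradiction.

Unsatisfiable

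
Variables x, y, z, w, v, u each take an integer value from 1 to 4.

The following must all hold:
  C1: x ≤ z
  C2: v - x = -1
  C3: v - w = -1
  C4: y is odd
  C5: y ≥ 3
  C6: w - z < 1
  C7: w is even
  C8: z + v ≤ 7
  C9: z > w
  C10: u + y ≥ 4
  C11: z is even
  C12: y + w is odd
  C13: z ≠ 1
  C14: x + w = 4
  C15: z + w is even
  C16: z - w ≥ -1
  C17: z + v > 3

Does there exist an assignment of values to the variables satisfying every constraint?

One satisfying assignment is x = 2, y = 3, z = 4, w = 2, v = 1, u = 4.
For the less obvious constraints — constraint 2: v - x = -1; constraint 3: v - w = -1 — and the others hold by inspection.

Satisfiable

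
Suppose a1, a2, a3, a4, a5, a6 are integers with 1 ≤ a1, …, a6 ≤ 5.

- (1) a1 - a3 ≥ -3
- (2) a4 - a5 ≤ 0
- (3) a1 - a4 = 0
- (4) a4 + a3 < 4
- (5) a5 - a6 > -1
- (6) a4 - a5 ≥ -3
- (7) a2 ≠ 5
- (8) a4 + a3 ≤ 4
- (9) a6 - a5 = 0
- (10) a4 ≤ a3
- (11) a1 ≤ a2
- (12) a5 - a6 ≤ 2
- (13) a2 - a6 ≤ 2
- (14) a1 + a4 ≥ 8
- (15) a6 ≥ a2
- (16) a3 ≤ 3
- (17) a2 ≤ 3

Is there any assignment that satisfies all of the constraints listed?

From constraints 11 and 17: a1 ≤ a2 ≤ 3. From constraints 10 and 16: a4 ≤ a3 ≤ 3. Hence a1 + a4 ≤ 6. But constraint 14 requires a1 + a4 ≥ 8, and 8 > 6. Contradiction.

Unsatisfiable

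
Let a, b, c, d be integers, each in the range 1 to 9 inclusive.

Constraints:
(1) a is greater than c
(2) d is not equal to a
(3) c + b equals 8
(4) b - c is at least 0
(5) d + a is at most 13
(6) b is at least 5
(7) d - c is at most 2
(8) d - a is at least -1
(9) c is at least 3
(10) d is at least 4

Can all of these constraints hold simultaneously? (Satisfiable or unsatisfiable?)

One satisfying assignment is a = 6, b = 5, c = 3, d = 5.
For the less obvious constraints — constraint 3: c + b = 8; constraint 4: b - c = 2; constraint 5: d + a = 11 — and the others hold by inspection.

Satisfiable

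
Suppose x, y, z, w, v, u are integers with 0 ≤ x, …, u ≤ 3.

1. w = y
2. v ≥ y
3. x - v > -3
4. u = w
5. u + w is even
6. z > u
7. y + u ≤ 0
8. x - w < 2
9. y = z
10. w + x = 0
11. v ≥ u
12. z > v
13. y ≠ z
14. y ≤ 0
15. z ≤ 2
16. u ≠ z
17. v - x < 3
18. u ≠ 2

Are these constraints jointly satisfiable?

From constraints 1, 4, and 9, u = w = y = z, so u = z. But constraint 16 says u ≠ z. Contradiction.

Unsatisfiable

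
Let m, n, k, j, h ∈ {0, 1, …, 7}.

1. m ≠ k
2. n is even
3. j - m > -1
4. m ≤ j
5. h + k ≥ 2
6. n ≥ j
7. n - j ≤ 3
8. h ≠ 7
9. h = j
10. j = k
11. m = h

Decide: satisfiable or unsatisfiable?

From constraints 9, 10, and 11, m = h = j = k, so m = k. But constraint 1 says m ≠ k. Contradiction.

Unsatisfiable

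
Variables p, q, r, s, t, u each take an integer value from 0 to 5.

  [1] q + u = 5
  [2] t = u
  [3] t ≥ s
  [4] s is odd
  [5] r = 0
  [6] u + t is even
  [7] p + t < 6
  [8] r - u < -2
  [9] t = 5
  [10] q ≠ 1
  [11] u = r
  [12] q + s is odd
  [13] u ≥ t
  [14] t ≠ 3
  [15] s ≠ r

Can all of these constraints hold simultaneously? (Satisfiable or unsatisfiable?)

Constraint 9 fixes t = 5 and constraint 5 fixes r = 0. Constraints 2 and 11 give t = u = r, so t = r. But 5 ≠ 0 — contradiction.

Unsatisfiable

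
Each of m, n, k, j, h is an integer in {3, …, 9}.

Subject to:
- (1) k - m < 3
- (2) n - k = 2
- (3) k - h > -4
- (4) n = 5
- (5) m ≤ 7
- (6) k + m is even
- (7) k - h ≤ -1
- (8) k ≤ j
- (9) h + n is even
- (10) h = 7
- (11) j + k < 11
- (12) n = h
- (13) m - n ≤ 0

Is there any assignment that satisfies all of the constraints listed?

Unsatisfiable

Constraint 4 fixes n = 5 and constraint 10 fixes h = 7, but constraint 12 requires n = h. Since 5 ≠ 7, contradiction.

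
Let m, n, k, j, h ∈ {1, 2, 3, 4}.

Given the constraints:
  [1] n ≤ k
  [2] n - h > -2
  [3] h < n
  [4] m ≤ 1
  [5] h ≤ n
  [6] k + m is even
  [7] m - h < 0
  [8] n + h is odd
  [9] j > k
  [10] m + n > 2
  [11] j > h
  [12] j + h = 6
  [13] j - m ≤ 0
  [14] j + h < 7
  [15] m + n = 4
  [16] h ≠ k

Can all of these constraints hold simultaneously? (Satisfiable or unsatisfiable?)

Constraints 1, 3, 7, 9, and 13 give n ≤ k, k < j, j ≤ m, m < h, h < n. Chaining: n ≤ k < j ≤ m < h < n, which forces n < n — impossible.

Unsatisfiable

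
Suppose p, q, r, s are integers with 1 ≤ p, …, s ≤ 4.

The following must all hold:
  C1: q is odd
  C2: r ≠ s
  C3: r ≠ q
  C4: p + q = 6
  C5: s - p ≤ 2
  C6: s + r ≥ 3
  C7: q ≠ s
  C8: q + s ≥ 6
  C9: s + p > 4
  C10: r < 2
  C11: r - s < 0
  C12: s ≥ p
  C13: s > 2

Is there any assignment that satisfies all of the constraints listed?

One satisfying assignment is p = 3, q = 3, r = 1, s = 4.
For the less obvious constraints — constraint 4: p + q = 6; constraint 5: s - p = 1 — and the others hold by inspection.

Satisfiable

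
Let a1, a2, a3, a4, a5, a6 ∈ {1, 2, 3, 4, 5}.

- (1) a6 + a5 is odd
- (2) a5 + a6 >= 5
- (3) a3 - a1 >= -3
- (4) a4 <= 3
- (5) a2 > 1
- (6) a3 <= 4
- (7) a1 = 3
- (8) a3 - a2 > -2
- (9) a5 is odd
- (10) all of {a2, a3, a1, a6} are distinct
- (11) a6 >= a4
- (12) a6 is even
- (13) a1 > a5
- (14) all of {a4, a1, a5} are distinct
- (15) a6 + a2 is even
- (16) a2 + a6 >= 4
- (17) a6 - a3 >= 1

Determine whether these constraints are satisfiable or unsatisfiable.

One satisfying assignment is a1 = 3, a2 = 2, a3 = 1, a4 = 2, a5 = 1, a6 = 4.
For the less obvious constraints — constraint 2: a5 + a6 = 5; constraint 3: a3 - a1 = -2 — and the others hold by inspection.

Satisfiable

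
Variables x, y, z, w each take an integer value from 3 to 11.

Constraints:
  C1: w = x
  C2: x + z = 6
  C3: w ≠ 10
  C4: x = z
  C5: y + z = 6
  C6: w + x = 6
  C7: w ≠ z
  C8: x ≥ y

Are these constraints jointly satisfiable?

Unsatisfiable

From constraints 1 and 4, w = x = z, so w = z. But constraint 7 says w ≠ z. Contradiction.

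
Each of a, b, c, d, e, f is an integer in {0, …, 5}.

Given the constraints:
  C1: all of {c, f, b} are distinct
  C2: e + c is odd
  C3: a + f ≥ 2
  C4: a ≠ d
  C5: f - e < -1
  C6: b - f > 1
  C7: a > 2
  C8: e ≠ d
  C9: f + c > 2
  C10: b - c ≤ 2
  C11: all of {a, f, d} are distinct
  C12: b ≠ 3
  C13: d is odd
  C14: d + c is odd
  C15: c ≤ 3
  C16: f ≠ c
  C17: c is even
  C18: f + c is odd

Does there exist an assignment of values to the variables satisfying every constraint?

Satisfiable

Take a = 4, b = 4, c = 2, d = 5, e = 3, f = 1. Then constraint 3: a + f = 5; constraint 5: f - e = -2; constraint 6: b - f = 3, and every other listed constraint is also met.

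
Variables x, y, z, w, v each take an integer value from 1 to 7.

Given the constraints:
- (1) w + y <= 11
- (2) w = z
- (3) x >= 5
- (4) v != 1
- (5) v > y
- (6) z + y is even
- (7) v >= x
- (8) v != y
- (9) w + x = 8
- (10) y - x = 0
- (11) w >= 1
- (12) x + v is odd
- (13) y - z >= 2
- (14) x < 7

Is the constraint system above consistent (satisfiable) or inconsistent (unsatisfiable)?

The assignment x = 6, y = 6, z = 2, w = 2, v = 7 works:
  constraint 1 holds since w + y = 8.
  constraint 9 holds since w + x = 8.
  constraint 10 holds since y - x = 0.
The rest check out directly.

Satisfiable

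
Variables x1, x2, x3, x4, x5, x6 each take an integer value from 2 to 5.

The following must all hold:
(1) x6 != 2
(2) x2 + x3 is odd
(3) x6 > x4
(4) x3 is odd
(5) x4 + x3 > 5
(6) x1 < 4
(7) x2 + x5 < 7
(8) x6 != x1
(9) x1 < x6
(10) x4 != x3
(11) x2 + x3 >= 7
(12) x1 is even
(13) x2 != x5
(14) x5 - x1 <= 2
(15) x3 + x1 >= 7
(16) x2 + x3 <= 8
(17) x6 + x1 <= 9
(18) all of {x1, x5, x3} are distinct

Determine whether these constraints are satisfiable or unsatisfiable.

Try x1 = 2, x2 = 2, x3 = 5, x4 = 2, x5 = 3, x6 = 5.
Check constraint 5: x4 + x3 = 7; constraint 7: x2 + x5 = 5. The remaining constraints are straightforward to verify.

Satisfiable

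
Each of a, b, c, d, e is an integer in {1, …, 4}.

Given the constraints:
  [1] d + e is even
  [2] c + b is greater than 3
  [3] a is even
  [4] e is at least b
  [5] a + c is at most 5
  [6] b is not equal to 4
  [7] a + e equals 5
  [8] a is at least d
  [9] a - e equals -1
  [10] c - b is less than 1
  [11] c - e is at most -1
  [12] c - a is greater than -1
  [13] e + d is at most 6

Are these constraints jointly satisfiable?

Satisfiable

One satisfying assignment is a = 2, b = 3, c = 2, d = 1, e = 3.
For the less obvious constraints — constraint 2: c + b = 5; constraint 5: a + c = 4; constraint 7: a + e = 5 — and the others hold by inspection.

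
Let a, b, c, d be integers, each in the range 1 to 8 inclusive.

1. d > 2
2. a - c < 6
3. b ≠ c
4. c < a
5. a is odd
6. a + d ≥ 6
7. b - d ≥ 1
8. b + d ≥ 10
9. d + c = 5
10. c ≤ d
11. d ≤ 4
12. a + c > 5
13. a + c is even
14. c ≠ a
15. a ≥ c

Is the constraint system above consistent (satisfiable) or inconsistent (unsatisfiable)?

Take a = 5, b = 6, c = 1, d = 4. Then constraint 2: a - c = 4; constraint 6: a + d = 9, and every other listed constraint is also met.

Satisfiable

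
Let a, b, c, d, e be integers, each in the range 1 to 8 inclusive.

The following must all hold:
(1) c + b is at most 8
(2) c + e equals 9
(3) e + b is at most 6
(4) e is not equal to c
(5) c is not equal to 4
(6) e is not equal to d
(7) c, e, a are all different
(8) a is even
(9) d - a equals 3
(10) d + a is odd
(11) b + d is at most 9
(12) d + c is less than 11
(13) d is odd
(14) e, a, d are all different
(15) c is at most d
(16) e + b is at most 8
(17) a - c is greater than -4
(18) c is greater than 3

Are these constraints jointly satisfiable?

Take a = 2, b = 2, c = 5, d = 5, e = 4. Then constraint 1: c + b = 7; constraint 2: c + e = 9; constraint 3: e + b = 6, and every other listed constraint is also met.

Satisfiable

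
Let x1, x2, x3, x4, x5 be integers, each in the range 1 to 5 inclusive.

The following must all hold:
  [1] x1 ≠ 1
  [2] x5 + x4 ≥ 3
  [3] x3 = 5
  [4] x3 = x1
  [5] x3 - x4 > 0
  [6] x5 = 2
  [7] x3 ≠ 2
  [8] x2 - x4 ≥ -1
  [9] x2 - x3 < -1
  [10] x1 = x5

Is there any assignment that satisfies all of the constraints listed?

Constraint 3 fixes x3 = 5 and constraint 6 fixes x5 = 2. Constraints 4 and 10 give x3 = x1 = x5, so x3 = x5. But 5 ≠ 2 — contradiction.

Unsatisfiable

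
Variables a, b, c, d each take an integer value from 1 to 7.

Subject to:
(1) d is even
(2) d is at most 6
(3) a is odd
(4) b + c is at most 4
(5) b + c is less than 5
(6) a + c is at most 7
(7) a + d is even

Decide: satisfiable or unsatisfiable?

Constraint 3 makes a odd and constraint 1 makes d even, so a + d must be odd. Constraint 7 says a + d is even — contradiction.

Unsatisfiable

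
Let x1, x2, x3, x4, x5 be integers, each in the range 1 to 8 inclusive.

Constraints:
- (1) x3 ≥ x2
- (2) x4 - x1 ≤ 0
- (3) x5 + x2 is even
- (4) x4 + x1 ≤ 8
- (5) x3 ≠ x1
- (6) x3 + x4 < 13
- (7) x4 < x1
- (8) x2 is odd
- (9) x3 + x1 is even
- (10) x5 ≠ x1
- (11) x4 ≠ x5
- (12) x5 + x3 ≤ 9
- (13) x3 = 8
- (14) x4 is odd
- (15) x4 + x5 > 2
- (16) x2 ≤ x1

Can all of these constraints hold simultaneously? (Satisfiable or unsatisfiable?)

Satisfiable

The assignment x1 = 4, x2 = 3, x3 = 8, x4 = 3, x5 = 1 works:
  constraint 2 holds since x4 - x1 = -1.
  constraint 4 holds since x4 + x1 = 7.
The rest check out directly.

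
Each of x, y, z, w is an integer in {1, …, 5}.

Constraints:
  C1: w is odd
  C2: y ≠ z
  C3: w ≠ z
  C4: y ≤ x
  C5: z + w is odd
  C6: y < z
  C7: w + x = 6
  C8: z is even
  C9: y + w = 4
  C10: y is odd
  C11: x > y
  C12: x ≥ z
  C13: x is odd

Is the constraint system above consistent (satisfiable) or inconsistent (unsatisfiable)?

Setting (x, y, z, w) = (5, 3, 4, 1) satisfies everything: constraint 1: w = 1 is odd; constraint 7: w + x = 6; constraint 9: y + w = 4, and the others follow.

Satisfiable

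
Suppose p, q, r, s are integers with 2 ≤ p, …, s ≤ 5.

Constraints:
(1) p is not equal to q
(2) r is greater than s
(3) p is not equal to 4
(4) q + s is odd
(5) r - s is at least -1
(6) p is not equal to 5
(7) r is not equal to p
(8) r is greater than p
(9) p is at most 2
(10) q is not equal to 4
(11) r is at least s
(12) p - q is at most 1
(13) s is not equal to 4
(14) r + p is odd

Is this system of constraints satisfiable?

The assignment p = 2, q = 3, r = 3, s = 2 works:
  constraint 4 holds since q + s = 5 is odd.
  constraint 5 holds since r - s = 1.
  constraint 12 holds since p - q = -1.
The rest check out directly.

Satisfiable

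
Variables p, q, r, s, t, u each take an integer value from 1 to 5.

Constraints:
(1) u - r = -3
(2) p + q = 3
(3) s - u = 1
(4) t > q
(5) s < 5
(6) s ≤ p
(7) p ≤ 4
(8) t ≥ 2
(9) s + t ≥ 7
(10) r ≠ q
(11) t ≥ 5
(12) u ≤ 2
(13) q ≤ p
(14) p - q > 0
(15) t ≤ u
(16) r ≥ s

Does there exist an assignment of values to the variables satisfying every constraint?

Unsatisfiable

From constraints 6 and 7: s ≤ p ≤ 4. From constraints 12 and 15: t ≤ u ≤ 2. Hence s + t ≤ 6. But constraint 9 requires s + t ≥ 7, and 7 > 6. Contradiction.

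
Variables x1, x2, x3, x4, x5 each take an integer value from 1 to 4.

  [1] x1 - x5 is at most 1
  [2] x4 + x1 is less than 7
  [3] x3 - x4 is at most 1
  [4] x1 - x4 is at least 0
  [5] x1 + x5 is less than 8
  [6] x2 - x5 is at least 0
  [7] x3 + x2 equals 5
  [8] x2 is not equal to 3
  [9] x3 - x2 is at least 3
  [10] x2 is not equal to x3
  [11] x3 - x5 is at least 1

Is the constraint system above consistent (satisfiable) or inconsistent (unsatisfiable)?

Constraints 1, 3, 4, 6, and 9 give x2 − x5 ≥ 0, x5 − x1 ≥ -1, x1 − x4 ≥ 0, x4 − x3 ≥ -1, x3 − x2 ≥ 3.
Adding all 5 inequalities: the left sides telescope to 0, and the right sides sum to 0 + (-1) + 0 + (-1) + 3 = 1. So 0 ≥ 1, which is false.

Unsatisfiable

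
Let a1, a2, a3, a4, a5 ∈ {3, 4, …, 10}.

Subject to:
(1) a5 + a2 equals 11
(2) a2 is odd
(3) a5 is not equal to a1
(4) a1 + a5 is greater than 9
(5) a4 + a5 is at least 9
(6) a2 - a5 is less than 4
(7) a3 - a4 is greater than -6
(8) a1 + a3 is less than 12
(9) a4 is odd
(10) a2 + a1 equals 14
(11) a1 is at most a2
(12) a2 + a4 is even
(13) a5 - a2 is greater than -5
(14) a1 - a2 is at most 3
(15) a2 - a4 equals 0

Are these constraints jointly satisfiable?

Satisfiable

Setting (a1, a2, a3, a4, a5) = (7, 7, 4, 7, 4) satisfies everything: constraint 1: a5 + a2 = 11; constraint 4: a1 + a5 = 11, and the others follow.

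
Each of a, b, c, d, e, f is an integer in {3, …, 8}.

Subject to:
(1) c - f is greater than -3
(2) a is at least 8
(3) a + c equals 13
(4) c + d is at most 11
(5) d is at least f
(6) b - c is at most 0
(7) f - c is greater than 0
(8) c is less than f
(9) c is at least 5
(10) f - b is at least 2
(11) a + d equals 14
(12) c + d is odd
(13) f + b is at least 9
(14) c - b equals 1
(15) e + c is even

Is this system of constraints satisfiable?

Satisfiable

The assignment a = 8, b = 4, c = 5, d = 6, e = 5, f = 6 works:
  constraint 1 holds since c - f = -1.
  constraint 3 holds since a + c = 13.
The rest check out directly.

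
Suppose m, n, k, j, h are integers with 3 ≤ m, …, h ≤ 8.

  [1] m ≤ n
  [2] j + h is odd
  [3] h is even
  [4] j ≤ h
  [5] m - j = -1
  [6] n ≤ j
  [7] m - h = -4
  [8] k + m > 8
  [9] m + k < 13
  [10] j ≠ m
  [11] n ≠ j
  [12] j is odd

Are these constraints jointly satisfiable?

Satisfiable

Take m = 4, n = 4, k = 7, j = 5, h = 8. Then constraint 5: m - j = -1; constraint 7: m - h = -4; constraint 8: k + m = 11, and every other listed constraint is also met.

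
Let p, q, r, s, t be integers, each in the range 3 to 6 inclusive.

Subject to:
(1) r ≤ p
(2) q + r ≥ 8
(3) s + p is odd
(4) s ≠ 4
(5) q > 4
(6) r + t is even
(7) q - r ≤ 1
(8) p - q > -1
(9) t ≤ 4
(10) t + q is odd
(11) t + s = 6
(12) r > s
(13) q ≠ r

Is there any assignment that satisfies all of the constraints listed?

Satisfiable

One satisfying assignment is p = 6, q = 6, r = 5, s = 3, t = 3.
For the less obvious constraints — constraint 2: q + r = 11; constraint 7: q - r = 1 — and the others hold by inspection.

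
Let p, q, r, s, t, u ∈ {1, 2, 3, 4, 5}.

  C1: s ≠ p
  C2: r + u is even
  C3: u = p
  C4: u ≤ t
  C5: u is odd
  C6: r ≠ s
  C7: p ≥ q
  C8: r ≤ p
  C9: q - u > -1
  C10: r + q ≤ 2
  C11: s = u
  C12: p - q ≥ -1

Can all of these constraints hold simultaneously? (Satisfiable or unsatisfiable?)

From constraints 3 and 11, s = u = p, so s = p. But constraint 1 says s ≠ p. Contradiction.

Unsatisfiable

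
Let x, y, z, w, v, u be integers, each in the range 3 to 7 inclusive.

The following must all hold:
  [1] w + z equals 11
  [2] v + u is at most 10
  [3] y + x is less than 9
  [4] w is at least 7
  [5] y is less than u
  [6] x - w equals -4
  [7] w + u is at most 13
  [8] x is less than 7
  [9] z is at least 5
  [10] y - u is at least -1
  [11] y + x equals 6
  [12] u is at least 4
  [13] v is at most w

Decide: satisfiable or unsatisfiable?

From constraint 4: w ≥ 7. From constraint 9: z ≥ 5. Hence w + z ≥ 12. But constraint 1 requires w + z = 11, and 11 < 12. Contradiction.

Unsatisfiable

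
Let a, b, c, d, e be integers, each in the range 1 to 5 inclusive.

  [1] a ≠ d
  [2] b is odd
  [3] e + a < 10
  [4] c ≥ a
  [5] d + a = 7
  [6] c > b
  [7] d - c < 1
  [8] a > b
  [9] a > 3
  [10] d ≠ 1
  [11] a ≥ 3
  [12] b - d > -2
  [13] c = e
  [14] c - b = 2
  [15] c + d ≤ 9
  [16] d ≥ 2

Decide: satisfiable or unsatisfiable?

One satisfying assignment is a = 4, b = 3, c = 5, d = 3, e = 5.
For the less obvious constraints — constraint 3: e + a = 9; constraint 5: d + a = 7; constraint 7: d - c = -2 — and the others hold by inspection.

Satisfiable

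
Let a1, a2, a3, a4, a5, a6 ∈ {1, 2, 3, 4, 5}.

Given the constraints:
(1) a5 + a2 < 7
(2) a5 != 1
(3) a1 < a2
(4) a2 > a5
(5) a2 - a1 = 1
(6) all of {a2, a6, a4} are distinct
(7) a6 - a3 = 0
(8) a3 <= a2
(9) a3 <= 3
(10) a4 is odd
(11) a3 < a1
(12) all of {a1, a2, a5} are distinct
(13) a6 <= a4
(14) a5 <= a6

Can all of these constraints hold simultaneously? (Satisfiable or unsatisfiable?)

Satisfiable

The assignment a1 = 3, a2 = 4, a3 = 2, a4 = 3, a5 = 2, a6 = 2 works:
  constraint 1 holds since a5 + a2 = 6.
  constraint 5 holds since a2 - a1 = 1.
  constraint 7 holds since a6 - a3 = 0.
The rest check out directly.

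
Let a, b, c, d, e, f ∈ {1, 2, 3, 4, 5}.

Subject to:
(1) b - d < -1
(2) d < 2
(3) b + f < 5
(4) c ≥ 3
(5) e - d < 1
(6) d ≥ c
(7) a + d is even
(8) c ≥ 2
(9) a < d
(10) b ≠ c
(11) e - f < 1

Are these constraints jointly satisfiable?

Unsatisfiable

From constraints 4 and 6: d ≥ c and c ≥ 3, so d ≥ 3. From constraint 2: d ≤ 1. But 1 < 3, so no value of d works.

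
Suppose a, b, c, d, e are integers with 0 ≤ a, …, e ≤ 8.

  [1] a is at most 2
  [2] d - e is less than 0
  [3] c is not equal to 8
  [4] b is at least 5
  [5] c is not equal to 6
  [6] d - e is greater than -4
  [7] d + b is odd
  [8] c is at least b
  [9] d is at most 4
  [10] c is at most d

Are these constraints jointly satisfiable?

Unsatisfiable

From constraints 4 and 8: c ≥ b and b ≥ 5, so c ≥ 5. From constraints 9 and 10: c ≤ d and d ≤ 4, so c ≤ 4. But 4 < 5, so no value of c works.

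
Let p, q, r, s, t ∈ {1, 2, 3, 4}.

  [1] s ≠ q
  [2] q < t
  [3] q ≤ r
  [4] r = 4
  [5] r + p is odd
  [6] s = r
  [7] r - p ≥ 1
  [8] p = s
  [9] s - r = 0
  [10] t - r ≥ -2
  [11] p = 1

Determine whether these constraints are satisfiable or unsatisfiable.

Constraint 11 fixes p = 1 and constraint 4 fixes r = 4. Constraints 6 and 8 give p = s = r, so p = r. But 1 ≠ 4 — contradiction.

Unsatisfiable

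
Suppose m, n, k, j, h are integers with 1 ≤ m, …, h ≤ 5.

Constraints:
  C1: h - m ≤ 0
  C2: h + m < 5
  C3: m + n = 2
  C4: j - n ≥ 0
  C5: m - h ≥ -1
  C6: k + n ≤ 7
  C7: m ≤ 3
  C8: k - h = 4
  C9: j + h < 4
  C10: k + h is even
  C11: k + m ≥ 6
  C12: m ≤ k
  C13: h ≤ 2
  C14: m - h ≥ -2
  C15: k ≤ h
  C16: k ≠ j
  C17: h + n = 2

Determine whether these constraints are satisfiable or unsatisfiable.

Unsatisfiable

From constraints 13 and 15: k ≤ h ≤ 2. From constraint 7: m ≤ 3. Hence k + m ≤ 5. But constraint 11 requires k + m ≥ 6, and 6 > 5. Contradiction.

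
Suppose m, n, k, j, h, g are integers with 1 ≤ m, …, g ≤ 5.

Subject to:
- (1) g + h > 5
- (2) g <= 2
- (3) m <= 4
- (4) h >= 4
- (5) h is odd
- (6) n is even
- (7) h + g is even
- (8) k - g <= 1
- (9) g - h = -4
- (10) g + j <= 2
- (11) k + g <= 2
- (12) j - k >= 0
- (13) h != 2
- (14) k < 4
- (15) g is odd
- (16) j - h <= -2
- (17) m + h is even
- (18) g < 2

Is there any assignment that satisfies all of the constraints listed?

Satisfiable

The assignment m = 1, n = 2, k = 1, j = 1, h = 5, g = 1 works:
  constraint 1 holds since g + h = 6.
  constraint 8 holds since k - g = 0.
  constraint 9 holds since g - h = -4.
The rest check out directly.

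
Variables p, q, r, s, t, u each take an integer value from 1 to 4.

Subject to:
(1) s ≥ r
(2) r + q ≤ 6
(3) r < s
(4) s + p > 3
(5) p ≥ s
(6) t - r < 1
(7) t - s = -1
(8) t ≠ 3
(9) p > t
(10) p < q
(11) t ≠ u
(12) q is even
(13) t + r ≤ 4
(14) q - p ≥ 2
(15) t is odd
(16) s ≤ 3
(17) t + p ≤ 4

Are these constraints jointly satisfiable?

Satisfiable

The assignment p = 2, q = 4, r = 1, s = 2, t = 1, u = 2 works:
  constraint 2 holds since r + q = 5.
  constraint 4 holds since s + p = 4.
The rest check out directly.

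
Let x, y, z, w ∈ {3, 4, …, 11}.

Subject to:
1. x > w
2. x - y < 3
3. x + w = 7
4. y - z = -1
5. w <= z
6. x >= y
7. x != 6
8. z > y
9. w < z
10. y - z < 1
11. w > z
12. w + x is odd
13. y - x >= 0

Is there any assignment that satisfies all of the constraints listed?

Unsatisfiable

Constraints 1, 8, 11, and 13 give x ≤ y, y < z, z < w, w < x. Chaining: x ≤ y < z < w < x, which forces x < x — impossible.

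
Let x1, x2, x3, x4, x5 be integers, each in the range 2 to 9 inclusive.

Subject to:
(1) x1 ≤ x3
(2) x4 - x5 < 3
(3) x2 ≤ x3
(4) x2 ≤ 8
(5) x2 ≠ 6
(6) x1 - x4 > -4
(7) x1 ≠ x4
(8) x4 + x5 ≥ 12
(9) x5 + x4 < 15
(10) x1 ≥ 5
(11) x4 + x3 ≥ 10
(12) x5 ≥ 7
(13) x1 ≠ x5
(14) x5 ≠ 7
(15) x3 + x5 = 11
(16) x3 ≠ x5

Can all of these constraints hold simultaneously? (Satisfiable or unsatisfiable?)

Unsatisfiable

From constraints 1 and 10: x3 ≥ x1 ≥ 5. From constraint 12: x5 ≥ 7. Hence x3 + x5 ≥ 12. But constraint 15 requires x3 + x5 = 11, and 11 < 12. Contradiction.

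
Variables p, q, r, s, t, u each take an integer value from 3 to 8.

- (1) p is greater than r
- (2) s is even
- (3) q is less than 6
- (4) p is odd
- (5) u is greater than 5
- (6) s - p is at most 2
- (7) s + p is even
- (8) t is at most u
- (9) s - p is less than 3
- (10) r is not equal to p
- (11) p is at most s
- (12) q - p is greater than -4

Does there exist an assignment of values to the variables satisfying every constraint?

Constraint 2 makes s even and constraint 4 makes p odd, so s + p must be odd. Constraint 7 says s + p is even — contradiction.

Unsatisfiable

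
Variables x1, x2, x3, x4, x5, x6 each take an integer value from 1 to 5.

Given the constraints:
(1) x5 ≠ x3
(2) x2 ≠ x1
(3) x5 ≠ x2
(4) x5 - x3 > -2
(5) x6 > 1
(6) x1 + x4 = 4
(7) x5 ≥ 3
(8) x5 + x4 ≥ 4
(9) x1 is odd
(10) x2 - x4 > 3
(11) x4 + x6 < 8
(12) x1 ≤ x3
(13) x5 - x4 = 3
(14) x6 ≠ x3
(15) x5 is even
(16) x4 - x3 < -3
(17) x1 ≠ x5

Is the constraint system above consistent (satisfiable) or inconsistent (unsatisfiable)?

Satisfiable

One satisfying assignment is x1 = 3, x2 = 5, x3 = 5, x4 = 1, x5 = 4, x6 = 4.
For the less obvious constraints — constraint 4: x5 - x3 = -1; constraint 6: x1 + x4 = 4 — and the others hold by inspection.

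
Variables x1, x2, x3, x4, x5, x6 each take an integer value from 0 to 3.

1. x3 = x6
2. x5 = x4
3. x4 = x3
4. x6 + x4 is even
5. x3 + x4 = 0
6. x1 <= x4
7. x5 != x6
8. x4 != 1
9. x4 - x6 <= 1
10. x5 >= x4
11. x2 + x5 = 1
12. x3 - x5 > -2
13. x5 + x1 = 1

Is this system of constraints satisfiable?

Unsatisfiable

From constraints 1, 2, and 3, x5 = x4 = x3 = x6, so x5 = x6. But constraint 7 says x5 ≠ x6. Contradiction.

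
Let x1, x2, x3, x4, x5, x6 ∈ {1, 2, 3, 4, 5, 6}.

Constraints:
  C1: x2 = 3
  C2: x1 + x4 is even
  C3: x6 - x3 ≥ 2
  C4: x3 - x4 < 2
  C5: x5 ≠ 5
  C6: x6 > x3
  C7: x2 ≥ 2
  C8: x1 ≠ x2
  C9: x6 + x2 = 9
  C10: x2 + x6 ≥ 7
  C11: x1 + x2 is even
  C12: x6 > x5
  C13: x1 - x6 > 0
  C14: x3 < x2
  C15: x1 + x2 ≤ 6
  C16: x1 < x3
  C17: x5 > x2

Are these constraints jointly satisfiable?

Constraints 12, 13, 14, 16, and 17 give x3 < x2, x2 < x5, x5 < x6, x6 < x1, x1 < x3. Chaining: x3 < x2 < x5 < x6 < x1 < x3, which forces x3 < x3 — impossible.

Unsatisfiable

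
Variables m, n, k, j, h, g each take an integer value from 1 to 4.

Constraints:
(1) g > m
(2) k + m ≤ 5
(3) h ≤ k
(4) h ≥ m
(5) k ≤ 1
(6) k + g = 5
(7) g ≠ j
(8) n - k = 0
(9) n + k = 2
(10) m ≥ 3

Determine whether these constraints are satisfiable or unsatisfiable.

From constraints 4 and 10: h ≥ m and m ≥ 3, so h ≥ 3. From constraints 3 and 5: h ≤ k and k ≤ 1, so h ≤ 1. But 1 < 3, so no value of h works.

Unsatisfiable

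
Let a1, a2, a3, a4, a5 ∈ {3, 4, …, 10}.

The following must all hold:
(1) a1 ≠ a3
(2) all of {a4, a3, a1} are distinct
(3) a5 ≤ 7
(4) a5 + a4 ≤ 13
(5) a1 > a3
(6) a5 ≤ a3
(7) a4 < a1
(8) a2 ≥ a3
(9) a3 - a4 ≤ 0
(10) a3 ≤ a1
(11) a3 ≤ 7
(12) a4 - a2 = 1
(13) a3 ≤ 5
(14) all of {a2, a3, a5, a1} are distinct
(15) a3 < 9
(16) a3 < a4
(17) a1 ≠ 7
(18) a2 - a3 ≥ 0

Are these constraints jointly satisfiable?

The assignment a1 = 10, a2 = 7, a3 = 5, a4 = 8, a5 = 4 works:
  constraint 4 holds since a5 + a4 = 12.
  constraint 9 holds since a3 - a4 = -3.
The rest check out directly.

Satisfiable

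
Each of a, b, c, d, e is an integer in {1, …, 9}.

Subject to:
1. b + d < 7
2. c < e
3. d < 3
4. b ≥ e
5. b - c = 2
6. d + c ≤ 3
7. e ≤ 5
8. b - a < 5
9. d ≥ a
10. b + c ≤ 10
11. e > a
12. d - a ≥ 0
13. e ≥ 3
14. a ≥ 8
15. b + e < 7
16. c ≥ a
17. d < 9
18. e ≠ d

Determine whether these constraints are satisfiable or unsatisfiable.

Unsatisfiable

From constraints 4 and 13: b ≥ e ≥ 3. From constraints 14 and 16: c ≥ a ≥ 8. Hence b + c ≥ 11. But constraint 10 requires b + c ≤ 10, and 10 < 11. Contradiction.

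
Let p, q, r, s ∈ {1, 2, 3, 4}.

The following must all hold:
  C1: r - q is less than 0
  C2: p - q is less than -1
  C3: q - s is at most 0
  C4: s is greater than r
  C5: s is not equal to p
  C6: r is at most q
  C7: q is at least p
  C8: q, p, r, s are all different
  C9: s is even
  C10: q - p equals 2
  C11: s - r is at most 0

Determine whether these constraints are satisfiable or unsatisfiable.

Constraints 1, 3, and 11 give r < q, q ≤ s, s ≤ r. Chaining: r < q ≤ s ≤ r, which forces r < r — impossible.

Unsatisfiable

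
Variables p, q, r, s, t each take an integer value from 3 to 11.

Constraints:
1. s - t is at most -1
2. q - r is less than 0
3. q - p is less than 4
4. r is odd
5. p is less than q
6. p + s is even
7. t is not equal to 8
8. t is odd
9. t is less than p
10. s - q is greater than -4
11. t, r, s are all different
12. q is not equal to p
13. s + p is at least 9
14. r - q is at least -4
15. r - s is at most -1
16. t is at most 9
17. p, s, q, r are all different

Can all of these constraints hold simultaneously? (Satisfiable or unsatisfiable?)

Unsatisfiable

Constraints 1, 2, 5, 9, and 15 give p < q, q < r, r < s, s < t, t < p. Chaining: p < q < r < s < t < p, which forces p < p — impossible.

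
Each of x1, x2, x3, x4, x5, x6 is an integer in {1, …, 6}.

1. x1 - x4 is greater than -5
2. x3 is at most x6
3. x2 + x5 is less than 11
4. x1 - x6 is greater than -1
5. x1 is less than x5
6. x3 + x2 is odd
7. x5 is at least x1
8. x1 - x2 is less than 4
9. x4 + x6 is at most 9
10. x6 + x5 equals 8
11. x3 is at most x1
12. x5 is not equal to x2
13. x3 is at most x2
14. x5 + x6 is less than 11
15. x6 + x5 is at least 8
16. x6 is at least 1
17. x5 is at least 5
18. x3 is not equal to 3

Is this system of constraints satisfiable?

One satisfying assignment is x1 = 4, x2 = 3, x3 = 2, x4 = 6, x5 = 6, x6 = 2.
For the less obvious constraints — constraint 1: x1 - x4 = -2; constraint 3: x2 + x5 = 9 — and the others hold by inspection.

Satisfiable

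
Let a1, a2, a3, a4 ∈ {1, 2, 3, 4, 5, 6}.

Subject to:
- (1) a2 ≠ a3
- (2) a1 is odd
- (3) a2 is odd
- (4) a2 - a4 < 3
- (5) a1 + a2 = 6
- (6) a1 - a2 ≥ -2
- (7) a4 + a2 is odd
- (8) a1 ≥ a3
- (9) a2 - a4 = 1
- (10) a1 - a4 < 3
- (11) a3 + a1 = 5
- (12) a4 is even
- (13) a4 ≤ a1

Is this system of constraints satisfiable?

Satisfiable

One satisfying assignment is a1 = 3, a2 = 3, a3 = 2, a4 = 2.
For the less obvious constraints — constraint 4: a2 - a4 = 1; constraint 5: a1 + a2 = 6 — and the others hold by inspection.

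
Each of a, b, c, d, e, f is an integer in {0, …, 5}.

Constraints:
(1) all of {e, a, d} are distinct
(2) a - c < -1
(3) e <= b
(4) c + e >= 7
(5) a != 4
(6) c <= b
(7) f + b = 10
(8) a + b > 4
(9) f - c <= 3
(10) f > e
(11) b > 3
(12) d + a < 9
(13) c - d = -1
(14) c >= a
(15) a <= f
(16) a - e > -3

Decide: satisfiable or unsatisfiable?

Satisfiable

Try a = 2, b = 5, c = 4, d = 5, e = 4, f = 5.
Check constraint 2: a - c = -2; constraint 4: c + e = 8; constraint 7: f + b = 10. The remaining constraints are straightforward to verify.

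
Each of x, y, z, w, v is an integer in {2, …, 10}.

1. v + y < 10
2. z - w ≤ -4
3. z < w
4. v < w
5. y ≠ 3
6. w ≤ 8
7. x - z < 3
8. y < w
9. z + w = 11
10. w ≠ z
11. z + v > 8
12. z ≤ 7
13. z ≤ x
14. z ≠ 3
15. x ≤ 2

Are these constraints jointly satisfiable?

From constraints 13 and 15: z ≤ x ≤ 2. From constraint 6: w ≤ 8. Hence z + w ≤ 10. But constraint 9 requires z + w = 11, and 11 > 10. Contradiction.

Unsatisfiable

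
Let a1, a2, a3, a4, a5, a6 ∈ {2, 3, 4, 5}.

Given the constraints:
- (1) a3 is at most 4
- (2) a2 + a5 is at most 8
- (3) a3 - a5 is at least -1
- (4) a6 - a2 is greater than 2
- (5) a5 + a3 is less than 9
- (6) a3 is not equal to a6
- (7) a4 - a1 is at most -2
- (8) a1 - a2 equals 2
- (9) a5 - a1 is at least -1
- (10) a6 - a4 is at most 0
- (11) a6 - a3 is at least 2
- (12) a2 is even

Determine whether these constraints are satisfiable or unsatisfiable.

Constraints 3, 7, 9, 10, and 11 give a3 − a5 ≥ -1, a5 − a1 ≥ -1, a1 − a4 ≥ 2, a4 − a6 ≥ 0, a6 − a3 ≥ 2.
Adding all 5 inequalities: the left sides telescope to 0, and the right sides sum to (-1) + (-1) + 2 + 0 + 2 = 2. So 0 ≥ 2, which is false.

Unsatisfiable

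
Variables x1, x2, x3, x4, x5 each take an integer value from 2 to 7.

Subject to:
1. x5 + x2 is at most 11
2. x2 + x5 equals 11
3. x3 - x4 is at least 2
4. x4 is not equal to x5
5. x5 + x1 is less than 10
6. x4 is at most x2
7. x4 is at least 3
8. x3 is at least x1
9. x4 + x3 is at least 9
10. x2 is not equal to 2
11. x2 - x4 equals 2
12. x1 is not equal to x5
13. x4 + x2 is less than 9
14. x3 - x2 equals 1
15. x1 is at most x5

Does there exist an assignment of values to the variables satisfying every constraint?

Satisfiable

Take x1 = 2, x2 = 5, x3 = 6, x4 = 3, x5 = 6. Then constraint 1: x5 + x2 = 11; constraint 2: x2 + x5 = 11; constraint 3: x3 - x4 = 3, and every other listed constraint is also met.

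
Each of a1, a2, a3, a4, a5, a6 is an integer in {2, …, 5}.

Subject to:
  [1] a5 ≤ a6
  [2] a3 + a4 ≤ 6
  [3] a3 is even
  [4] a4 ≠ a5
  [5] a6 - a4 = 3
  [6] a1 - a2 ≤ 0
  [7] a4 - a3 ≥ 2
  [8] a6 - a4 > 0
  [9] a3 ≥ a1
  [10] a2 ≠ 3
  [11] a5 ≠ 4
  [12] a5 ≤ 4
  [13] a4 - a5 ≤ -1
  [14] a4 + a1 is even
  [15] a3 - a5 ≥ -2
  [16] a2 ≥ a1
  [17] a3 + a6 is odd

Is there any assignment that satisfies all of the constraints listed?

Unsatisfiable

Constraints 7, 13, and 15 give a4 − a3 ≥ 2, a3 − a5 ≥ -2, a5 − a4 ≥ 1.
Adding all 3 inequalities: the left sides telescope to 0, and the right sides sum to 2 + (-2) + 1 = 1. So 0 ≥ 1, which is false.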